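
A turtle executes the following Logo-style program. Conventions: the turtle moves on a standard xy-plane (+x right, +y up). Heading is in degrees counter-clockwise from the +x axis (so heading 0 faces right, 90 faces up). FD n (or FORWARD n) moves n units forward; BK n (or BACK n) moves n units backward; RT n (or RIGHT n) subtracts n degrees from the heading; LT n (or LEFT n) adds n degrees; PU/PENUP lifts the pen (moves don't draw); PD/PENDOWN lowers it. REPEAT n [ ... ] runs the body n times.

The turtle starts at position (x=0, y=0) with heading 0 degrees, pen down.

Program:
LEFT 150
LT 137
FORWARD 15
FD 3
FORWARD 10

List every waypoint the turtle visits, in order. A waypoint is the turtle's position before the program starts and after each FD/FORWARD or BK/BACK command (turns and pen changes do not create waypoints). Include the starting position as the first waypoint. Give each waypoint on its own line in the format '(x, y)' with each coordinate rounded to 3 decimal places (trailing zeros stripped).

Executing turtle program step by step:
Start: pos=(0,0), heading=0, pen down
LT 150: heading 0 -> 150
LT 137: heading 150 -> 287
FD 15: (0,0) -> (4.386,-14.345) [heading=287, draw]
FD 3: (4.386,-14.345) -> (5.263,-17.213) [heading=287, draw]
FD 10: (5.263,-17.213) -> (8.186,-26.777) [heading=287, draw]
Final: pos=(8.186,-26.777), heading=287, 3 segment(s) drawn
Waypoints (4 total):
(0, 0)
(4.386, -14.345)
(5.263, -17.213)
(8.186, -26.777)

Answer: (0, 0)
(4.386, -14.345)
(5.263, -17.213)
(8.186, -26.777)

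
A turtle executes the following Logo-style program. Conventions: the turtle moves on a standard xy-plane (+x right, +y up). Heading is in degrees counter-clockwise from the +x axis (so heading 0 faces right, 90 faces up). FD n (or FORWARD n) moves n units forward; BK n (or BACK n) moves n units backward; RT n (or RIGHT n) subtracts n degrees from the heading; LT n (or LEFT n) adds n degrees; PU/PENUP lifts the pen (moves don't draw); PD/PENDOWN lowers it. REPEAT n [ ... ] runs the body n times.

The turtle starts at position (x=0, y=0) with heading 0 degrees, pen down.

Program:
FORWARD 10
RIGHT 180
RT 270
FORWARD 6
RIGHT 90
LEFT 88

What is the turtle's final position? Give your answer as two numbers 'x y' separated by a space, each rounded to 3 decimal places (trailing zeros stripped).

Executing turtle program step by step:
Start: pos=(0,0), heading=0, pen down
FD 10: (0,0) -> (10,0) [heading=0, draw]
RT 180: heading 0 -> 180
RT 270: heading 180 -> 270
FD 6: (10,0) -> (10,-6) [heading=270, draw]
RT 90: heading 270 -> 180
LT 88: heading 180 -> 268
Final: pos=(10,-6), heading=268, 2 segment(s) drawn

Answer: 10 -6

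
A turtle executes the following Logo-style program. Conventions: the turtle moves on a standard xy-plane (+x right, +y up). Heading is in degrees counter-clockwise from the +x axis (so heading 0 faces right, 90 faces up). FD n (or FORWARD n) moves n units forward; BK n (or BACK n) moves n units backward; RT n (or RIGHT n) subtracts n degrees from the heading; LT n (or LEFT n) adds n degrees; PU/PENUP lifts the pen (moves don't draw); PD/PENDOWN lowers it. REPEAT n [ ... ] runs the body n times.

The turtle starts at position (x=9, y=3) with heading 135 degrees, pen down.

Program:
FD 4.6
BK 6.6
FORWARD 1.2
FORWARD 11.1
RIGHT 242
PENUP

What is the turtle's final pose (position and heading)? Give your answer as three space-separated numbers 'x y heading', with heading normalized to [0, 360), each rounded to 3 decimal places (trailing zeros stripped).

Executing turtle program step by step:
Start: pos=(9,3), heading=135, pen down
FD 4.6: (9,3) -> (5.747,6.253) [heading=135, draw]
BK 6.6: (5.747,6.253) -> (10.414,1.586) [heading=135, draw]
FD 1.2: (10.414,1.586) -> (9.566,2.434) [heading=135, draw]
FD 11.1: (9.566,2.434) -> (1.717,10.283) [heading=135, draw]
RT 242: heading 135 -> 253
PU: pen up
Final: pos=(1.717,10.283), heading=253, 4 segment(s) drawn

Answer: 1.717 10.283 253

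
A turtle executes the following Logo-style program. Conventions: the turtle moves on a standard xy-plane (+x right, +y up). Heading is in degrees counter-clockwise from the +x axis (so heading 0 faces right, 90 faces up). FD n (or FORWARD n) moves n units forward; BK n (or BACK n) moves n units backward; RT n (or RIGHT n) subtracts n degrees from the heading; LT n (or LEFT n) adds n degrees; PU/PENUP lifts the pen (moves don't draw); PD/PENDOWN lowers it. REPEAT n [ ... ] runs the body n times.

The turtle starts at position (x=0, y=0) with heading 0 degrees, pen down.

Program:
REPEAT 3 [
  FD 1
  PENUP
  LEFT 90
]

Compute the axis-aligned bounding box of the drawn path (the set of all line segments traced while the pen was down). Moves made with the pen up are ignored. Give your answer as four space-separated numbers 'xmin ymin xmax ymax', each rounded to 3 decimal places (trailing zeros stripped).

Executing turtle program step by step:
Start: pos=(0,0), heading=0, pen down
REPEAT 3 [
  -- iteration 1/3 --
  FD 1: (0,0) -> (1,0) [heading=0, draw]
  PU: pen up
  LT 90: heading 0 -> 90
  -- iteration 2/3 --
  FD 1: (1,0) -> (1,1) [heading=90, move]
  PU: pen up
  LT 90: heading 90 -> 180
  -- iteration 3/3 --
  FD 1: (1,1) -> (0,1) [heading=180, move]
  PU: pen up
  LT 90: heading 180 -> 270
]
Final: pos=(0,1), heading=270, 1 segment(s) drawn

Segment endpoints: x in {0, 1}, y in {0}
xmin=0, ymin=0, xmax=1, ymax=0

Answer: 0 0 1 0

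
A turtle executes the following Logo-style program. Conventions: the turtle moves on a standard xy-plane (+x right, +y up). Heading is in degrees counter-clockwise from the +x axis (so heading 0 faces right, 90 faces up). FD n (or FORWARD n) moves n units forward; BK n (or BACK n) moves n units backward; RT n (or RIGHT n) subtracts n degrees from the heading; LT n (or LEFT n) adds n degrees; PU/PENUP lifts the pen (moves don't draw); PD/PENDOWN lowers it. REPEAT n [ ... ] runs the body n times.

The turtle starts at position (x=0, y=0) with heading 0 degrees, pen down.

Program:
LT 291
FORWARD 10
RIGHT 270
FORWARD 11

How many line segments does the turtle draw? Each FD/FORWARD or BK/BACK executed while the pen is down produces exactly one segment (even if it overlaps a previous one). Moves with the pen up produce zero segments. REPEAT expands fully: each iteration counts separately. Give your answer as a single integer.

Answer: 2

Derivation:
Executing turtle program step by step:
Start: pos=(0,0), heading=0, pen down
LT 291: heading 0 -> 291
FD 10: (0,0) -> (3.584,-9.336) [heading=291, draw]
RT 270: heading 291 -> 21
FD 11: (3.584,-9.336) -> (13.853,-5.394) [heading=21, draw]
Final: pos=(13.853,-5.394), heading=21, 2 segment(s) drawn
Segments drawn: 2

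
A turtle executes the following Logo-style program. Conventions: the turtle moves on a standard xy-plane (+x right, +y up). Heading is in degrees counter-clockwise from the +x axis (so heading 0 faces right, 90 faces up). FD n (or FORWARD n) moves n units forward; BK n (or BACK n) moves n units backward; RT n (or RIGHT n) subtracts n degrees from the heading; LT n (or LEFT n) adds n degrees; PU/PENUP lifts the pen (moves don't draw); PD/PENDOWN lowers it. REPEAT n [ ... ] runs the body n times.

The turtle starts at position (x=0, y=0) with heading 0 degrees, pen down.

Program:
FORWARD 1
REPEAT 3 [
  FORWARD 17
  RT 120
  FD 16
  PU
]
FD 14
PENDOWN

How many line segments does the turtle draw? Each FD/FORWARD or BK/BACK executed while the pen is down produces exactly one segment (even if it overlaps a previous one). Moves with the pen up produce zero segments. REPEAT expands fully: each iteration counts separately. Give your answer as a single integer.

Executing turtle program step by step:
Start: pos=(0,0), heading=0, pen down
FD 1: (0,0) -> (1,0) [heading=0, draw]
REPEAT 3 [
  -- iteration 1/3 --
  FD 17: (1,0) -> (18,0) [heading=0, draw]
  RT 120: heading 0 -> 240
  FD 16: (18,0) -> (10,-13.856) [heading=240, draw]
  PU: pen up
  -- iteration 2/3 --
  FD 17: (10,-13.856) -> (1.5,-28.579) [heading=240, move]
  RT 120: heading 240 -> 120
  FD 16: (1.5,-28.579) -> (-6.5,-14.722) [heading=120, move]
  PU: pen up
  -- iteration 3/3 --
  FD 17: (-6.5,-14.722) -> (-15,0) [heading=120, move]
  RT 120: heading 120 -> 0
  FD 16: (-15,0) -> (1,0) [heading=0, move]
  PU: pen up
]
FD 14: (1,0) -> (15,0) [heading=0, move]
PD: pen down
Final: pos=(15,0), heading=0, 3 segment(s) drawn
Segments drawn: 3

Answer: 3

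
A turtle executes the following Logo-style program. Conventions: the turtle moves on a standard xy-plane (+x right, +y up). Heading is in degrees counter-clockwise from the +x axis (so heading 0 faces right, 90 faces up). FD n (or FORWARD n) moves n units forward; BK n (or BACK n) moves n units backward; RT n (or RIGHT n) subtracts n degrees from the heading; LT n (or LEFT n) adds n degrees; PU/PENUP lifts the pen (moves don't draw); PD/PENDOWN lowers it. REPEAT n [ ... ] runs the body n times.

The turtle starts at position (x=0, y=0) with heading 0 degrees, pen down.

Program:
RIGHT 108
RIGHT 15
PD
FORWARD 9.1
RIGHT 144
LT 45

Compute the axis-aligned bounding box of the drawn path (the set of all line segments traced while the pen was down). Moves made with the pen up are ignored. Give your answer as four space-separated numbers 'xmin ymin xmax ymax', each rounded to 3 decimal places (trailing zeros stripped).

Executing turtle program step by step:
Start: pos=(0,0), heading=0, pen down
RT 108: heading 0 -> 252
RT 15: heading 252 -> 237
PD: pen down
FD 9.1: (0,0) -> (-4.956,-7.632) [heading=237, draw]
RT 144: heading 237 -> 93
LT 45: heading 93 -> 138
Final: pos=(-4.956,-7.632), heading=138, 1 segment(s) drawn

Segment endpoints: x in {-4.956, 0}, y in {-7.632, 0}
xmin=-4.956, ymin=-7.632, xmax=0, ymax=0

Answer: -4.956 -7.632 0 0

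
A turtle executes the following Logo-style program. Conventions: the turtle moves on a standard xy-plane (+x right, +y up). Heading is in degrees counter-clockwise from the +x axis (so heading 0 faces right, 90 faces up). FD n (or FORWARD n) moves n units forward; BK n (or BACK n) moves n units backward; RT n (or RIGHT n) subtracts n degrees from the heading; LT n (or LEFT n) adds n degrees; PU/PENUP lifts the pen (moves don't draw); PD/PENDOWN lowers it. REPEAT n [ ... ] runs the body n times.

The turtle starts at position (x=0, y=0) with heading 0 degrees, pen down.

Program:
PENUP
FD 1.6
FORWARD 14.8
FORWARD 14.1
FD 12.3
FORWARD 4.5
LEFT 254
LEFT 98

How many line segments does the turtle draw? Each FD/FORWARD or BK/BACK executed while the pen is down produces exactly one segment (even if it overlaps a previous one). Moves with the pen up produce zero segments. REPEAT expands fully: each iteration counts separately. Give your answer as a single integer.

Answer: 0

Derivation:
Executing turtle program step by step:
Start: pos=(0,0), heading=0, pen down
PU: pen up
FD 1.6: (0,0) -> (1.6,0) [heading=0, move]
FD 14.8: (1.6,0) -> (16.4,0) [heading=0, move]
FD 14.1: (16.4,0) -> (30.5,0) [heading=0, move]
FD 12.3: (30.5,0) -> (42.8,0) [heading=0, move]
FD 4.5: (42.8,0) -> (47.3,0) [heading=0, move]
LT 254: heading 0 -> 254
LT 98: heading 254 -> 352
Final: pos=(47.3,0), heading=352, 0 segment(s) drawn
Segments drawn: 0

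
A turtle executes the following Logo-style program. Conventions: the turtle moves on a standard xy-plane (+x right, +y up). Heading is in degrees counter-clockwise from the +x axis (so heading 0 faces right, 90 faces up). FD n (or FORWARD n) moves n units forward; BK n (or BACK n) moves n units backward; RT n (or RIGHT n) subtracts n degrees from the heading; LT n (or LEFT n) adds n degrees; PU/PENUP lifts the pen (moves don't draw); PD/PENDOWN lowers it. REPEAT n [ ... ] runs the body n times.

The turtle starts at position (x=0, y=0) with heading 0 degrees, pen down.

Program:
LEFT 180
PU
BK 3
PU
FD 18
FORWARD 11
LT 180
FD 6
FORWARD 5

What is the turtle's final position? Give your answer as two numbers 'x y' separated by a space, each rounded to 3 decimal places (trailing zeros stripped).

Executing turtle program step by step:
Start: pos=(0,0), heading=0, pen down
LT 180: heading 0 -> 180
PU: pen up
BK 3: (0,0) -> (3,0) [heading=180, move]
PU: pen up
FD 18: (3,0) -> (-15,0) [heading=180, move]
FD 11: (-15,0) -> (-26,0) [heading=180, move]
LT 180: heading 180 -> 0
FD 6: (-26,0) -> (-20,0) [heading=0, move]
FD 5: (-20,0) -> (-15,0) [heading=0, move]
Final: pos=(-15,0), heading=0, 0 segment(s) drawn

Answer: -15 0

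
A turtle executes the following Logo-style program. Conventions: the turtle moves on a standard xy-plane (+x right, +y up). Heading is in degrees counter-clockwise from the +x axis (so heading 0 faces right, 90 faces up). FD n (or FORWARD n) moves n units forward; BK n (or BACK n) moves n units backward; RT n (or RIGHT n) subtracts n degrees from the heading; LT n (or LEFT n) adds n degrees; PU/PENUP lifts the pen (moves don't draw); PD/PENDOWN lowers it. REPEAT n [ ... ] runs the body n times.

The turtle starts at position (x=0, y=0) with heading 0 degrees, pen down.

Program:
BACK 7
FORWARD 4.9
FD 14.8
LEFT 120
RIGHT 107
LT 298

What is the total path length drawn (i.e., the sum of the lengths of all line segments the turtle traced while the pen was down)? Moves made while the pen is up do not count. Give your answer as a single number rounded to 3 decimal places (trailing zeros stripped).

Answer: 26.7

Derivation:
Executing turtle program step by step:
Start: pos=(0,0), heading=0, pen down
BK 7: (0,0) -> (-7,0) [heading=0, draw]
FD 4.9: (-7,0) -> (-2.1,0) [heading=0, draw]
FD 14.8: (-2.1,0) -> (12.7,0) [heading=0, draw]
LT 120: heading 0 -> 120
RT 107: heading 120 -> 13
LT 298: heading 13 -> 311
Final: pos=(12.7,0), heading=311, 3 segment(s) drawn

Segment lengths:
  seg 1: (0,0) -> (-7,0), length = 7
  seg 2: (-7,0) -> (-2.1,0), length = 4.9
  seg 3: (-2.1,0) -> (12.7,0), length = 14.8
Total = 26.7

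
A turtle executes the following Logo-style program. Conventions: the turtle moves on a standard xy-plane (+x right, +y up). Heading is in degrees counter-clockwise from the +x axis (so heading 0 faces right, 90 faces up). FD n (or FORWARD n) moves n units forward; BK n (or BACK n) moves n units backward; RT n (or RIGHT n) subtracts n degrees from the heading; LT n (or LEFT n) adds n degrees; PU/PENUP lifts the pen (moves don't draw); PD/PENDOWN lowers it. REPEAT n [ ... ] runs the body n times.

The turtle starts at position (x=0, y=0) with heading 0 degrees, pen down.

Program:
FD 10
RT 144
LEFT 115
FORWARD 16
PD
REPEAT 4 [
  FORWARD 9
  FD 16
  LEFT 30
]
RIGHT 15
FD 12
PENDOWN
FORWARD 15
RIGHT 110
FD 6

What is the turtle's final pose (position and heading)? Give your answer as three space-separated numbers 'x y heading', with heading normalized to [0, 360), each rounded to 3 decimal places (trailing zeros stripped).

Executing turtle program step by step:
Start: pos=(0,0), heading=0, pen down
FD 10: (0,0) -> (10,0) [heading=0, draw]
RT 144: heading 0 -> 216
LT 115: heading 216 -> 331
FD 16: (10,0) -> (23.994,-7.757) [heading=331, draw]
PD: pen down
REPEAT 4 [
  -- iteration 1/4 --
  FD 9: (23.994,-7.757) -> (31.865,-12.12) [heading=331, draw]
  FD 16: (31.865,-12.12) -> (45.859,-19.877) [heading=331, draw]
  LT 30: heading 331 -> 1
  -- iteration 2/4 --
  FD 9: (45.859,-19.877) -> (54.858,-19.72) [heading=1, draw]
  FD 16: (54.858,-19.72) -> (70.856,-19.441) [heading=1, draw]
  LT 30: heading 1 -> 31
  -- iteration 3/4 --
  FD 9: (70.856,-19.441) -> (78.57,-14.806) [heading=31, draw]
  FD 16: (78.57,-14.806) -> (92.285,-6.565) [heading=31, draw]
  LT 30: heading 31 -> 61
  -- iteration 4/4 --
  FD 9: (92.285,-6.565) -> (96.648,1.307) [heading=61, draw]
  FD 16: (96.648,1.307) -> (104.405,15.301) [heading=61, draw]
  LT 30: heading 61 -> 91
]
RT 15: heading 91 -> 76
FD 12: (104.405,15.301) -> (107.308,26.944) [heading=76, draw]
PD: pen down
FD 15: (107.308,26.944) -> (110.937,41.499) [heading=76, draw]
RT 110: heading 76 -> 326
FD 6: (110.937,41.499) -> (115.911,38.143) [heading=326, draw]
Final: pos=(115.911,38.143), heading=326, 13 segment(s) drawn

Answer: 115.911 38.143 326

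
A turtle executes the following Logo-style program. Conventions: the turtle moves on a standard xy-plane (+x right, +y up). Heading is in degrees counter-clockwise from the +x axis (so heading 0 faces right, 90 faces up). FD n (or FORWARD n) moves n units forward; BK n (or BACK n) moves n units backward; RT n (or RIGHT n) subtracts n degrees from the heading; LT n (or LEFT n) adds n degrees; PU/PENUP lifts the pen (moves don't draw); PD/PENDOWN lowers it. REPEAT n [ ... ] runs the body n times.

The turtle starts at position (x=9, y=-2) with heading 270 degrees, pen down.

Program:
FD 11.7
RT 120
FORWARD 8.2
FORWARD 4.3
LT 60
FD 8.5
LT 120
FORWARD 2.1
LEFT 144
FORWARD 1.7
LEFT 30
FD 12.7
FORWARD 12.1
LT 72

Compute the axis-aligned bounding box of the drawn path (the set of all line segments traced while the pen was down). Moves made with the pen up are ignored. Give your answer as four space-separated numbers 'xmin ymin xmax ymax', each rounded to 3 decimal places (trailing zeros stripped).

Executing turtle program step by step:
Start: pos=(9,-2), heading=270, pen down
FD 11.7: (9,-2) -> (9,-13.7) [heading=270, draw]
RT 120: heading 270 -> 150
FD 8.2: (9,-13.7) -> (1.899,-9.6) [heading=150, draw]
FD 4.3: (1.899,-9.6) -> (-1.825,-7.45) [heading=150, draw]
LT 60: heading 150 -> 210
FD 8.5: (-1.825,-7.45) -> (-9.187,-11.7) [heading=210, draw]
LT 120: heading 210 -> 330
FD 2.1: (-9.187,-11.7) -> (-7.368,-12.75) [heading=330, draw]
LT 144: heading 330 -> 114
FD 1.7: (-7.368,-12.75) -> (-8.059,-11.197) [heading=114, draw]
LT 30: heading 114 -> 144
FD 12.7: (-8.059,-11.197) -> (-18.334,-3.732) [heading=144, draw]
FD 12.1: (-18.334,-3.732) -> (-28.123,3.38) [heading=144, draw]
LT 72: heading 144 -> 216
Final: pos=(-28.123,3.38), heading=216, 8 segment(s) drawn

Segment endpoints: x in {-28.123, -18.334, -9.187, -8.059, -7.368, -1.825, 1.899, 9, 9}, y in {-13.7, -12.75, -11.7, -11.197, -9.6, -7.45, -3.732, -2, 3.38}
xmin=-28.123, ymin=-13.7, xmax=9, ymax=3.38

Answer: -28.123 -13.7 9 3.38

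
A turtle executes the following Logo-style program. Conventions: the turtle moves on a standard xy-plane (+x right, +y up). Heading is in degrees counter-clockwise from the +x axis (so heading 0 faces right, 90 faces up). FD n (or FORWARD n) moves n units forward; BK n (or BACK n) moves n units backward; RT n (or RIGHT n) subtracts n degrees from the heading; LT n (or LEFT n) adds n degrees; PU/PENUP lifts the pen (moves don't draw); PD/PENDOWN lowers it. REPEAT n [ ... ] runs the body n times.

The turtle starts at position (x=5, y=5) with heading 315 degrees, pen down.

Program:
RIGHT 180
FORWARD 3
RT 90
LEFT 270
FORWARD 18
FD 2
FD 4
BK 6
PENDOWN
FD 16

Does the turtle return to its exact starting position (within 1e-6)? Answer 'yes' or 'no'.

Answer: no

Derivation:
Executing turtle program step by step:
Start: pos=(5,5), heading=315, pen down
RT 180: heading 315 -> 135
FD 3: (5,5) -> (2.879,7.121) [heading=135, draw]
RT 90: heading 135 -> 45
LT 270: heading 45 -> 315
FD 18: (2.879,7.121) -> (15.607,-5.607) [heading=315, draw]
FD 2: (15.607,-5.607) -> (17.021,-7.021) [heading=315, draw]
FD 4: (17.021,-7.021) -> (19.849,-9.849) [heading=315, draw]
BK 6: (19.849,-9.849) -> (15.607,-5.607) [heading=315, draw]
PD: pen down
FD 16: (15.607,-5.607) -> (26.92,-16.92) [heading=315, draw]
Final: pos=(26.92,-16.92), heading=315, 6 segment(s) drawn

Start position: (5, 5)
Final position: (26.92, -16.92)
Distance = 31; >= 1e-6 -> NOT closed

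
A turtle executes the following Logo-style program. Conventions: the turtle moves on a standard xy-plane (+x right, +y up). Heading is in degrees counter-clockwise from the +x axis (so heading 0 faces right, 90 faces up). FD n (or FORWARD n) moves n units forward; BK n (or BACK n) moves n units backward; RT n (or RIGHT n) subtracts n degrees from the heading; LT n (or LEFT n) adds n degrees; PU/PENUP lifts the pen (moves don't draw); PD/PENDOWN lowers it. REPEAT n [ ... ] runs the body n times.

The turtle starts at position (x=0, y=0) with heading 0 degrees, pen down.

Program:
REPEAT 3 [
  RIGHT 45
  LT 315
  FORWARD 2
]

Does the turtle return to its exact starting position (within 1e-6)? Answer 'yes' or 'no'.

Answer: no

Derivation:
Executing turtle program step by step:
Start: pos=(0,0), heading=0, pen down
REPEAT 3 [
  -- iteration 1/3 --
  RT 45: heading 0 -> 315
  LT 315: heading 315 -> 270
  FD 2: (0,0) -> (0,-2) [heading=270, draw]
  -- iteration 2/3 --
  RT 45: heading 270 -> 225
  LT 315: heading 225 -> 180
  FD 2: (0,-2) -> (-2,-2) [heading=180, draw]
  -- iteration 3/3 --
  RT 45: heading 180 -> 135
  LT 315: heading 135 -> 90
  FD 2: (-2,-2) -> (-2,0) [heading=90, draw]
]
Final: pos=(-2,0), heading=90, 3 segment(s) drawn

Start position: (0, 0)
Final position: (-2, 0)
Distance = 2; >= 1e-6 -> NOT closed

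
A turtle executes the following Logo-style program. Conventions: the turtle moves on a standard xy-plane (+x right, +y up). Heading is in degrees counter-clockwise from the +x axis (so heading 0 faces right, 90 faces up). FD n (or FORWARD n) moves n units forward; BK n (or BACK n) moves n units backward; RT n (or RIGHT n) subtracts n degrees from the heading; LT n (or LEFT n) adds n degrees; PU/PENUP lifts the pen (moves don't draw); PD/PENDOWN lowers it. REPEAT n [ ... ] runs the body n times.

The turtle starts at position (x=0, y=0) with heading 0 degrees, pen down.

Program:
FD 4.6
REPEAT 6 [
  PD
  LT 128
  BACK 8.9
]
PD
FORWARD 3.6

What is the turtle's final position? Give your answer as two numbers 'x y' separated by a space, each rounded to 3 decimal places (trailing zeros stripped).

Answer: 6.868 -1.35

Derivation:
Executing turtle program step by step:
Start: pos=(0,0), heading=0, pen down
FD 4.6: (0,0) -> (4.6,0) [heading=0, draw]
REPEAT 6 [
  -- iteration 1/6 --
  PD: pen down
  LT 128: heading 0 -> 128
  BK 8.9: (4.6,0) -> (10.079,-7.013) [heading=128, draw]
  -- iteration 2/6 --
  PD: pen down
  LT 128: heading 128 -> 256
  BK 8.9: (10.079,-7.013) -> (12.232,1.622) [heading=256, draw]
  -- iteration 3/6 --
  PD: pen down
  LT 128: heading 256 -> 24
  BK 8.9: (12.232,1.622) -> (4.102,-1.998) [heading=24, draw]
  -- iteration 4/6 --
  PD: pen down
  LT 128: heading 24 -> 152
  BK 8.9: (4.102,-1.998) -> (11.96,-6.176) [heading=152, draw]
  -- iteration 5/6 --
  PD: pen down
  LT 128: heading 152 -> 280
  BK 8.9: (11.96,-6.176) -> (10.415,2.589) [heading=280, draw]
  -- iteration 6/6 --
  PD: pen down
  LT 128: heading 280 -> 48
  BK 8.9: (10.415,2.589) -> (4.459,-4.025) [heading=48, draw]
]
PD: pen down
FD 3.6: (4.459,-4.025) -> (6.868,-1.35) [heading=48, draw]
Final: pos=(6.868,-1.35), heading=48, 8 segment(s) drawn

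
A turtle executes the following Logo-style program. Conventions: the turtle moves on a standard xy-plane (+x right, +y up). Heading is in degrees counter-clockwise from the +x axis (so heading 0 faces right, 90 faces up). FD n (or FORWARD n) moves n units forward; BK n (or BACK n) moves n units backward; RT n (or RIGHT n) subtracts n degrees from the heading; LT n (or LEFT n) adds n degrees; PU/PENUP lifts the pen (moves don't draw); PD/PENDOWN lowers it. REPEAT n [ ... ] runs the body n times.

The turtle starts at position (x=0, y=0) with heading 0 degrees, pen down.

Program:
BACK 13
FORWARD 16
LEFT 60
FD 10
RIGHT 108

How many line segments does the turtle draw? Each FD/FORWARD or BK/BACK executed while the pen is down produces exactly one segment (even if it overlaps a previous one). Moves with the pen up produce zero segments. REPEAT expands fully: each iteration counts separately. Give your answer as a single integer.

Executing turtle program step by step:
Start: pos=(0,0), heading=0, pen down
BK 13: (0,0) -> (-13,0) [heading=0, draw]
FD 16: (-13,0) -> (3,0) [heading=0, draw]
LT 60: heading 0 -> 60
FD 10: (3,0) -> (8,8.66) [heading=60, draw]
RT 108: heading 60 -> 312
Final: pos=(8,8.66), heading=312, 3 segment(s) drawn
Segments drawn: 3

Answer: 3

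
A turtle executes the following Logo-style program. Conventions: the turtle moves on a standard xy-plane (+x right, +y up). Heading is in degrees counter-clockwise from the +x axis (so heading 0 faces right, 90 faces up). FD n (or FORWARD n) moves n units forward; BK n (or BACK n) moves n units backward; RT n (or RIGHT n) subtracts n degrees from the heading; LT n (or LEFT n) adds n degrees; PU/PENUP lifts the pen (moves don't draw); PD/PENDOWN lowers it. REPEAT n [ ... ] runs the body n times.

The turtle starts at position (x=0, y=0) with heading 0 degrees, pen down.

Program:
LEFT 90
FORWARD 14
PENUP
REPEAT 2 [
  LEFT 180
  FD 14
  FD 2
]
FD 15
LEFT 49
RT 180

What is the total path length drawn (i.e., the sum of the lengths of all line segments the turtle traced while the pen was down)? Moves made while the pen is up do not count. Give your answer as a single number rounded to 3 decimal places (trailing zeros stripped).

Executing turtle program step by step:
Start: pos=(0,0), heading=0, pen down
LT 90: heading 0 -> 90
FD 14: (0,0) -> (0,14) [heading=90, draw]
PU: pen up
REPEAT 2 [
  -- iteration 1/2 --
  LT 180: heading 90 -> 270
  FD 14: (0,14) -> (0,0) [heading=270, move]
  FD 2: (0,0) -> (0,-2) [heading=270, move]
  -- iteration 2/2 --
  LT 180: heading 270 -> 90
  FD 14: (0,-2) -> (0,12) [heading=90, move]
  FD 2: (0,12) -> (0,14) [heading=90, move]
]
FD 15: (0,14) -> (0,29) [heading=90, move]
LT 49: heading 90 -> 139
RT 180: heading 139 -> 319
Final: pos=(0,29), heading=319, 1 segment(s) drawn

Segment lengths:
  seg 1: (0,0) -> (0,14), length = 14
Total = 14

Answer: 14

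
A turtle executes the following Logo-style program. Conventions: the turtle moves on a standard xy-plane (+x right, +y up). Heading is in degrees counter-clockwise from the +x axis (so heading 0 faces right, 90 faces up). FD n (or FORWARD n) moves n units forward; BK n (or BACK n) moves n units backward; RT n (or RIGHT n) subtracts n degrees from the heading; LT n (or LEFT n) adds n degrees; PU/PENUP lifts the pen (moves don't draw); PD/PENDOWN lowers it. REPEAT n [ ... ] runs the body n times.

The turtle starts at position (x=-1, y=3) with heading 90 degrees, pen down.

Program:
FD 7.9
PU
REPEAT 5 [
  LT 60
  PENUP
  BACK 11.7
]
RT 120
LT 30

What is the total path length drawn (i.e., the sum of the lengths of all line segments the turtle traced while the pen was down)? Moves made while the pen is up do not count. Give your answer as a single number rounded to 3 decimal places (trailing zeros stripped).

Answer: 7.9

Derivation:
Executing turtle program step by step:
Start: pos=(-1,3), heading=90, pen down
FD 7.9: (-1,3) -> (-1,10.9) [heading=90, draw]
PU: pen up
REPEAT 5 [
  -- iteration 1/5 --
  LT 60: heading 90 -> 150
  PU: pen up
  BK 11.7: (-1,10.9) -> (9.132,5.05) [heading=150, move]
  -- iteration 2/5 --
  LT 60: heading 150 -> 210
  PU: pen up
  BK 11.7: (9.132,5.05) -> (19.265,10.9) [heading=210, move]
  -- iteration 3/5 --
  LT 60: heading 210 -> 270
  PU: pen up
  BK 11.7: (19.265,10.9) -> (19.265,22.6) [heading=270, move]
  -- iteration 4/5 --
  LT 60: heading 270 -> 330
  PU: pen up
  BK 11.7: (19.265,22.6) -> (9.132,28.45) [heading=330, move]
  -- iteration 5/5 --
  LT 60: heading 330 -> 30
  PU: pen up
  BK 11.7: (9.132,28.45) -> (-1,22.6) [heading=30, move]
]
RT 120: heading 30 -> 270
LT 30: heading 270 -> 300
Final: pos=(-1,22.6), heading=300, 1 segment(s) drawn

Segment lengths:
  seg 1: (-1,3) -> (-1,10.9), length = 7.9
Total = 7.9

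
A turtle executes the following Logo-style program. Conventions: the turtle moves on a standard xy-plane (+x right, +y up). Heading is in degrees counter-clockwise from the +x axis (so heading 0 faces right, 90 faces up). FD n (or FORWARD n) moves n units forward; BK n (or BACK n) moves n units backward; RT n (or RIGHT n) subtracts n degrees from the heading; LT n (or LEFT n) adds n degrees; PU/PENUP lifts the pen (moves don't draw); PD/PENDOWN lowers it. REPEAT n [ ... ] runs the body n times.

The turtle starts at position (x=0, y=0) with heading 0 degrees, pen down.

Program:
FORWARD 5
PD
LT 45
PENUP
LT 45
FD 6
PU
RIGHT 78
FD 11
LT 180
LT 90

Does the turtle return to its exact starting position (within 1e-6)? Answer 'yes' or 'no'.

Answer: no

Derivation:
Executing turtle program step by step:
Start: pos=(0,0), heading=0, pen down
FD 5: (0,0) -> (5,0) [heading=0, draw]
PD: pen down
LT 45: heading 0 -> 45
PU: pen up
LT 45: heading 45 -> 90
FD 6: (5,0) -> (5,6) [heading=90, move]
PU: pen up
RT 78: heading 90 -> 12
FD 11: (5,6) -> (15.76,8.287) [heading=12, move]
LT 180: heading 12 -> 192
LT 90: heading 192 -> 282
Final: pos=(15.76,8.287), heading=282, 1 segment(s) drawn

Start position: (0, 0)
Final position: (15.76, 8.287)
Distance = 17.806; >= 1e-6 -> NOT closed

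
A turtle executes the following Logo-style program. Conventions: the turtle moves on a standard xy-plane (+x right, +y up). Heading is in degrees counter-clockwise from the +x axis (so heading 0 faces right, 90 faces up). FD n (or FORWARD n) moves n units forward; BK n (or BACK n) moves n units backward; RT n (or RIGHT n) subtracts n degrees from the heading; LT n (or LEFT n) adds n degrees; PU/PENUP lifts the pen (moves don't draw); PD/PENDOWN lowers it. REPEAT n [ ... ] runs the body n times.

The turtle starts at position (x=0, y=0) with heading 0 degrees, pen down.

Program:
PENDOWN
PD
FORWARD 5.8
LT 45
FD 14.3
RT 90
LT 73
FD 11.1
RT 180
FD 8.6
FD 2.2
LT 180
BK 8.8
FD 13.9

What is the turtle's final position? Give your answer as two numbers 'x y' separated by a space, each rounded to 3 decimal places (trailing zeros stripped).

Answer: 20.68 12.647

Derivation:
Executing turtle program step by step:
Start: pos=(0,0), heading=0, pen down
PD: pen down
PD: pen down
FD 5.8: (0,0) -> (5.8,0) [heading=0, draw]
LT 45: heading 0 -> 45
FD 14.3: (5.8,0) -> (15.912,10.112) [heading=45, draw]
RT 90: heading 45 -> 315
LT 73: heading 315 -> 28
FD 11.1: (15.912,10.112) -> (25.712,15.323) [heading=28, draw]
RT 180: heading 28 -> 208
FD 8.6: (25.712,15.323) -> (18.119,11.285) [heading=208, draw]
FD 2.2: (18.119,11.285) -> (16.177,10.252) [heading=208, draw]
LT 180: heading 208 -> 28
BK 8.8: (16.177,10.252) -> (8.407,6.121) [heading=28, draw]
FD 13.9: (8.407,6.121) -> (20.68,12.647) [heading=28, draw]
Final: pos=(20.68,12.647), heading=28, 7 segment(s) drawn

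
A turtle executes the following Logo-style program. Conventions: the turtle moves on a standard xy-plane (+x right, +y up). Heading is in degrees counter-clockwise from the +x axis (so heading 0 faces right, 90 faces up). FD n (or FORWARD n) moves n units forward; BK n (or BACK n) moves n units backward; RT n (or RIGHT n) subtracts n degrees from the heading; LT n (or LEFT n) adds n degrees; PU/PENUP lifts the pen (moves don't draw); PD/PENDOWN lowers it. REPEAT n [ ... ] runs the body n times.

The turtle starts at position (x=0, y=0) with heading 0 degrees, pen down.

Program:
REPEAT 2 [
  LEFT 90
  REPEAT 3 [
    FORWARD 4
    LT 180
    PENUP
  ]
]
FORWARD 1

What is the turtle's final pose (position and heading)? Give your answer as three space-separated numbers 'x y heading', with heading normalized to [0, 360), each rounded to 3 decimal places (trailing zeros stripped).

Executing turtle program step by step:
Start: pos=(0,0), heading=0, pen down
REPEAT 2 [
  -- iteration 1/2 --
  LT 90: heading 0 -> 90
  REPEAT 3 [
    -- iteration 1/3 --
    FD 4: (0,0) -> (0,4) [heading=90, draw]
    LT 180: heading 90 -> 270
    PU: pen up
    -- iteration 2/3 --
    FD 4: (0,4) -> (0,0) [heading=270, move]
    LT 180: heading 270 -> 90
    PU: pen up
    -- iteration 3/3 --
    FD 4: (0,0) -> (0,4) [heading=90, move]
    LT 180: heading 90 -> 270
    PU: pen up
  ]
  -- iteration 2/2 --
  LT 90: heading 270 -> 0
  REPEAT 3 [
    -- iteration 1/3 --
    FD 4: (0,4) -> (4,4) [heading=0, move]
    LT 180: heading 0 -> 180
    PU: pen up
    -- iteration 2/3 --
    FD 4: (4,4) -> (0,4) [heading=180, move]
    LT 180: heading 180 -> 0
    PU: pen up
    -- iteration 3/3 --
    FD 4: (0,4) -> (4,4) [heading=0, move]
    LT 180: heading 0 -> 180
    PU: pen up
  ]
]
FD 1: (4,4) -> (3,4) [heading=180, move]
Final: pos=(3,4), heading=180, 1 segment(s) drawn

Answer: 3 4 180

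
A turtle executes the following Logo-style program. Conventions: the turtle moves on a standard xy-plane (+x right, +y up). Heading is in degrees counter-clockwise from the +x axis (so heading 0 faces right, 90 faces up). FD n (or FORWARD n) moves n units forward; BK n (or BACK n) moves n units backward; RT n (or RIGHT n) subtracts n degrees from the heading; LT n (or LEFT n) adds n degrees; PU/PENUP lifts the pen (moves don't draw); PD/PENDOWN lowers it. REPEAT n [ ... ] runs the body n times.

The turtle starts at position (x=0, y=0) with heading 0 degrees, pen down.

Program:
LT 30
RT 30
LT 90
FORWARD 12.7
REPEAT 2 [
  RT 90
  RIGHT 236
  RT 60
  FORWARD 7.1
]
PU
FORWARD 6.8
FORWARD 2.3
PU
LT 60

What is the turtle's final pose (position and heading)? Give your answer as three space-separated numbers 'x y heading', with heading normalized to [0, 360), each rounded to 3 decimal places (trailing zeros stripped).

Answer: 15.878 29.055 98

Derivation:
Executing turtle program step by step:
Start: pos=(0,0), heading=0, pen down
LT 30: heading 0 -> 30
RT 30: heading 30 -> 0
LT 90: heading 0 -> 90
FD 12.7: (0,0) -> (0,12.7) [heading=90, draw]
REPEAT 2 [
  -- iteration 1/2 --
  RT 90: heading 90 -> 0
  RT 236: heading 0 -> 124
  RT 60: heading 124 -> 64
  FD 7.1: (0,12.7) -> (3.112,19.081) [heading=64, draw]
  -- iteration 2/2 --
  RT 90: heading 64 -> 334
  RT 236: heading 334 -> 98
  RT 60: heading 98 -> 38
  FD 7.1: (3.112,19.081) -> (8.707,23.453) [heading=38, draw]
]
PU: pen up
FD 6.8: (8.707,23.453) -> (14.066,27.639) [heading=38, move]
FD 2.3: (14.066,27.639) -> (15.878,29.055) [heading=38, move]
PU: pen up
LT 60: heading 38 -> 98
Final: pos=(15.878,29.055), heading=98, 3 segment(s) drawn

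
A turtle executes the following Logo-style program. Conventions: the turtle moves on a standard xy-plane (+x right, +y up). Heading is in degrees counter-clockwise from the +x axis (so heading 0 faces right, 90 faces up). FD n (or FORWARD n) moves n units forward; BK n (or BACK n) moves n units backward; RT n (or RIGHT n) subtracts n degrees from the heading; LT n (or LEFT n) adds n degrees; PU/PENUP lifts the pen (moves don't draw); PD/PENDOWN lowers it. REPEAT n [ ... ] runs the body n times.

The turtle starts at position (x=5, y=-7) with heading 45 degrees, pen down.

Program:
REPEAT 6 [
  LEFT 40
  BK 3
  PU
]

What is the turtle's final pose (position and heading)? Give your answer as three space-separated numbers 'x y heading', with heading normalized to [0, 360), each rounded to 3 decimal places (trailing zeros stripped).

Answer: 12.567 -6.338 285

Derivation:
Executing turtle program step by step:
Start: pos=(5,-7), heading=45, pen down
REPEAT 6 [
  -- iteration 1/6 --
  LT 40: heading 45 -> 85
  BK 3: (5,-7) -> (4.739,-9.989) [heading=85, draw]
  PU: pen up
  -- iteration 2/6 --
  LT 40: heading 85 -> 125
  BK 3: (4.739,-9.989) -> (6.459,-12.446) [heading=125, move]
  PU: pen up
  -- iteration 3/6 --
  LT 40: heading 125 -> 165
  BK 3: (6.459,-12.446) -> (9.357,-13.222) [heading=165, move]
  PU: pen up
  -- iteration 4/6 --
  LT 40: heading 165 -> 205
  BK 3: (9.357,-13.222) -> (12.076,-11.955) [heading=205, move]
  PU: pen up
  -- iteration 5/6 --
  LT 40: heading 205 -> 245
  BK 3: (12.076,-11.955) -> (13.344,-9.236) [heading=245, move]
  PU: pen up
  -- iteration 6/6 --
  LT 40: heading 245 -> 285
  BK 3: (13.344,-9.236) -> (12.567,-6.338) [heading=285, move]
  PU: pen up
]
Final: pos=(12.567,-6.338), heading=285, 1 segment(s) drawn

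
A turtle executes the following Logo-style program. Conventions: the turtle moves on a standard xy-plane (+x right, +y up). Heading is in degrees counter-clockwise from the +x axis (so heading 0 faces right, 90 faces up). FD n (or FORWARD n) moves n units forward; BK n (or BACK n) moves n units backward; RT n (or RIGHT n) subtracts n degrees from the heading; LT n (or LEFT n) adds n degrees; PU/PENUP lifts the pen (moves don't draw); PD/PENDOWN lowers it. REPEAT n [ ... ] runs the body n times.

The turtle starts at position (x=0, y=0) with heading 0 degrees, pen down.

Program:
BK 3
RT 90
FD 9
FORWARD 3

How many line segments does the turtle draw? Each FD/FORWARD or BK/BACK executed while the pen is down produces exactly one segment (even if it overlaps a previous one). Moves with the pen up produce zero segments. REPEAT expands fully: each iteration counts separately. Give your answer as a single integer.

Executing turtle program step by step:
Start: pos=(0,0), heading=0, pen down
BK 3: (0,0) -> (-3,0) [heading=0, draw]
RT 90: heading 0 -> 270
FD 9: (-3,0) -> (-3,-9) [heading=270, draw]
FD 3: (-3,-9) -> (-3,-12) [heading=270, draw]
Final: pos=(-3,-12), heading=270, 3 segment(s) drawn
Segments drawn: 3

Answer: 3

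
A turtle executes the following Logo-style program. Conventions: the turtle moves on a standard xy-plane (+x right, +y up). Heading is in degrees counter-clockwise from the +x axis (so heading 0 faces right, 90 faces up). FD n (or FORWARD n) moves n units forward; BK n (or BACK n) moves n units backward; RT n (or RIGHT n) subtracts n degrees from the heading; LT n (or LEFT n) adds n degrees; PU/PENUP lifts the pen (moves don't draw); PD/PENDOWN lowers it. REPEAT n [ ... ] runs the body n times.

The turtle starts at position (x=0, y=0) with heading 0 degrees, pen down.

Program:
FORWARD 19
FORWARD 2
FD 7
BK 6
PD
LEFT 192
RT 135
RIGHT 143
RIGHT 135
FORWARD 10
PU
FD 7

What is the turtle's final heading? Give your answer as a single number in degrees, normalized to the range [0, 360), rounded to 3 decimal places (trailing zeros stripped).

Executing turtle program step by step:
Start: pos=(0,0), heading=0, pen down
FD 19: (0,0) -> (19,0) [heading=0, draw]
FD 2: (19,0) -> (21,0) [heading=0, draw]
FD 7: (21,0) -> (28,0) [heading=0, draw]
BK 6: (28,0) -> (22,0) [heading=0, draw]
PD: pen down
LT 192: heading 0 -> 192
RT 135: heading 192 -> 57
RT 143: heading 57 -> 274
RT 135: heading 274 -> 139
FD 10: (22,0) -> (14.453,6.561) [heading=139, draw]
PU: pen up
FD 7: (14.453,6.561) -> (9.17,11.153) [heading=139, move]
Final: pos=(9.17,11.153), heading=139, 5 segment(s) drawn

Answer: 139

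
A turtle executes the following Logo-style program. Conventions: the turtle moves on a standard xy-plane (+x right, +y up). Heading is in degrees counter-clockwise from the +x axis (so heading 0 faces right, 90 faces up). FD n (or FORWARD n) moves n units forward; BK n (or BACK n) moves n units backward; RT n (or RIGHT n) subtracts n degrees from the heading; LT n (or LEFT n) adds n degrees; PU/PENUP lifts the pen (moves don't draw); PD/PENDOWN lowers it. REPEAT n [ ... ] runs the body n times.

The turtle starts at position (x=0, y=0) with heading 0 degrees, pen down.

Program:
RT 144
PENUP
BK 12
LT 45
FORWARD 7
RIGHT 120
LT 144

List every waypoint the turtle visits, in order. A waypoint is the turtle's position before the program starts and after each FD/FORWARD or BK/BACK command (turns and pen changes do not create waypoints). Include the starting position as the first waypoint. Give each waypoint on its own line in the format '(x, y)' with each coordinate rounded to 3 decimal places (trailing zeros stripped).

Executing turtle program step by step:
Start: pos=(0,0), heading=0, pen down
RT 144: heading 0 -> 216
PU: pen up
BK 12: (0,0) -> (9.708,7.053) [heading=216, move]
LT 45: heading 216 -> 261
FD 7: (9.708,7.053) -> (8.613,0.14) [heading=261, move]
RT 120: heading 261 -> 141
LT 144: heading 141 -> 285
Final: pos=(8.613,0.14), heading=285, 0 segment(s) drawn
Waypoints (3 total):
(0, 0)
(9.708, 7.053)
(8.613, 0.14)

Answer: (0, 0)
(9.708, 7.053)
(8.613, 0.14)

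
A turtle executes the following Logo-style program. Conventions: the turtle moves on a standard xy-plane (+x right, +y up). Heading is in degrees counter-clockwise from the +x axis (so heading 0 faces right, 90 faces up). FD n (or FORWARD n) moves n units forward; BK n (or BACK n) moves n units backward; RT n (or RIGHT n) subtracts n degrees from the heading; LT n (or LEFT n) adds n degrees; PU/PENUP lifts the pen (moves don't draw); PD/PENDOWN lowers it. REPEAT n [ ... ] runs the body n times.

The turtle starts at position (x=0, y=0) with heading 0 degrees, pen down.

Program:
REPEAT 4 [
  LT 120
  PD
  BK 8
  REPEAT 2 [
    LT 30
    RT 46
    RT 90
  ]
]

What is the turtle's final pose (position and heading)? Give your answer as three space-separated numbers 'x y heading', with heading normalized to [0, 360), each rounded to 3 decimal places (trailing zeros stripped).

Executing turtle program step by step:
Start: pos=(0,0), heading=0, pen down
REPEAT 4 [
  -- iteration 1/4 --
  LT 120: heading 0 -> 120
  PD: pen down
  BK 8: (0,0) -> (4,-6.928) [heading=120, draw]
  REPEAT 2 [
    -- iteration 1/2 --
    LT 30: heading 120 -> 150
    RT 46: heading 150 -> 104
    RT 90: heading 104 -> 14
    -- iteration 2/2 --
    LT 30: heading 14 -> 44
    RT 46: heading 44 -> 358
    RT 90: heading 358 -> 268
  ]
  -- iteration 2/4 --
  LT 120: heading 268 -> 28
  PD: pen down
  BK 8: (4,-6.928) -> (-3.064,-10.684) [heading=28, draw]
  REPEAT 2 [
    -- iteration 1/2 --
    LT 30: heading 28 -> 58
    RT 46: heading 58 -> 12
    RT 90: heading 12 -> 282
    -- iteration 2/2 --
    LT 30: heading 282 -> 312
    RT 46: heading 312 -> 266
    RT 90: heading 266 -> 176
  ]
  -- iteration 3/4 --
  LT 120: heading 176 -> 296
  PD: pen down
  BK 8: (-3.064,-10.684) -> (-6.571,-3.494) [heading=296, draw]
  REPEAT 2 [
    -- iteration 1/2 --
    LT 30: heading 296 -> 326
    RT 46: heading 326 -> 280
    RT 90: heading 280 -> 190
    -- iteration 2/2 --
    LT 30: heading 190 -> 220
    RT 46: heading 220 -> 174
    RT 90: heading 174 -> 84
  ]
  -- iteration 4/4 --
  LT 120: heading 84 -> 204
  PD: pen down
  BK 8: (-6.571,-3.494) -> (0.738,-0.24) [heading=204, draw]
  REPEAT 2 [
    -- iteration 1/2 --
    LT 30: heading 204 -> 234
    RT 46: heading 234 -> 188
    RT 90: heading 188 -> 98
    -- iteration 2/2 --
    LT 30: heading 98 -> 128
    RT 46: heading 128 -> 82
    RT 90: heading 82 -> 352
  ]
]
Final: pos=(0.738,-0.24), heading=352, 4 segment(s) drawn

Answer: 0.738 -0.24 352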